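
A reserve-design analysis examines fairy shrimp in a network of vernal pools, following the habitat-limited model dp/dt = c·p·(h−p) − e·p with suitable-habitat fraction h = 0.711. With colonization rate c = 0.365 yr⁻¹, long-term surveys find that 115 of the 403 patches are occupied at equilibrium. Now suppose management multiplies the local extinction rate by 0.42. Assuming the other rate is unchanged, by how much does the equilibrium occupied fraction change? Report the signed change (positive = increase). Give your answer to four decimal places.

Observed p* = 115/403 = 0.28536.
Balance c(h−p*) = e gives e = 0.365×(0.711 − 0.28536) = 0.15536.
New p* = 0.711 − e/c = 0.711 − 0.06525/0.36500 = 0.53223.
Δp* = 0.53223 − 0.28536 = +0.24687.

0.2469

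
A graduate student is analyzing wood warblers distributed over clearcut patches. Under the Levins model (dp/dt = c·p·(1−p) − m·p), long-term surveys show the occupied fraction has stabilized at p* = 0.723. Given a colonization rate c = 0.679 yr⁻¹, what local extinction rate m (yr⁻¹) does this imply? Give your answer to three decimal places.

At equilibrium c(1−p*) = m.
m = 0.679 × (1 − 0.723) = 0.679 × 0.2770 = 0.1881.

0.188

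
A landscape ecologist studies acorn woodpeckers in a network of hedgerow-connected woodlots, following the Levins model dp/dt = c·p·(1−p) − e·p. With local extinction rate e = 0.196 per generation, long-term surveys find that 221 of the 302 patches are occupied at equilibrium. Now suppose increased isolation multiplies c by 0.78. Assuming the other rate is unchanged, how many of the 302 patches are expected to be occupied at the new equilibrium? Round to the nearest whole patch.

Observed p* = 221/302 = 0.73179.
Balance c(1−p*) = e gives c = e/(1 − 0.73179) = 0.196/0.26821 = 0.73077.
New p* = 1 − e/c = 1 − 0.19600/0.57000 = 0.65614.
Expected occupied = 302 × 0.65614 = 198.15 ≈ 198.

198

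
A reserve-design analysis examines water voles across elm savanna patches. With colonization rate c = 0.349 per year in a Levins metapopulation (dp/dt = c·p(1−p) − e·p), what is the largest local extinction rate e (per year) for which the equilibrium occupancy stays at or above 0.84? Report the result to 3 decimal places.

1 − e/c ≥ 0.84 ⇒ e ≤ c(1 − 0.84) = 0.349 × 0.1600.
e_max = 0.0558.

0.056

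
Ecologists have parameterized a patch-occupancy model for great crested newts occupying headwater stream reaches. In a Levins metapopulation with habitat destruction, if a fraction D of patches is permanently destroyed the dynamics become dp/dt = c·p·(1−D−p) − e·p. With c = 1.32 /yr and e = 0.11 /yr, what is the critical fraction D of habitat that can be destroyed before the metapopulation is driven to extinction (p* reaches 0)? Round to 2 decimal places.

0.92

The nontrivial equilibrium is p* = (1−D) − e/c; extinction occurs when this hits zero.
So D_crit = 1 − e/c = 1 − 0.11/1.32 = 1 − 0.0833 = 0.9167.
This equals the undisturbed p*, a classic result of Lande's extension.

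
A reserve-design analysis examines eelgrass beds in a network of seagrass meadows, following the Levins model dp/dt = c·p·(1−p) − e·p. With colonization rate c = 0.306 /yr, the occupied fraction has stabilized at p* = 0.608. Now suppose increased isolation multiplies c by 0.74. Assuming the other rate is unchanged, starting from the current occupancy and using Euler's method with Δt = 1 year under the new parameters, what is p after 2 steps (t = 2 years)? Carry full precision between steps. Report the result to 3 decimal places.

0.573

Balance c(1−p*) = e gives e = 0.306×(1 − 0.60800) = 0.11995.
Starting from p₀ = 0.60800; update p ← p + (dp/dt)·Δt with the new parameters.
  1  |  dp/dt·Δt = -0.018962  |  p_1 = 0.589038
  2  |  dp/dt·Δt = -0.015841  |  p_2 = 0.573197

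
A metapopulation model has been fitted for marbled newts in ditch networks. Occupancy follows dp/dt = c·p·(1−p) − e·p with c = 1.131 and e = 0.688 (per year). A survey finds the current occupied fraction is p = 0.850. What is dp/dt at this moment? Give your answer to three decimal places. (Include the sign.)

Colonization term: c·p·(1−p) = 1.131×0.850×0.1500 = 0.14420.
Extinction term: e·p = 0.58480.
dp/dt = 0.14420 − 0.58480 = -0.44060.

-0.441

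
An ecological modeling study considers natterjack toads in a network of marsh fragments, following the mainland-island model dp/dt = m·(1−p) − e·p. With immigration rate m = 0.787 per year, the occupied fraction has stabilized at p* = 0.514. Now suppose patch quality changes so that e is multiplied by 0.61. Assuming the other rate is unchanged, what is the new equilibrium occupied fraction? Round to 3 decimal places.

0.634

Balance m(1−p*) = e·p* gives e = m(1−p*)/p* = 0.787×0.48600/0.51400 = 0.74413.
New p* = m/(m+e) = 0.78700/(0.78700+0.45392) = 0.63421.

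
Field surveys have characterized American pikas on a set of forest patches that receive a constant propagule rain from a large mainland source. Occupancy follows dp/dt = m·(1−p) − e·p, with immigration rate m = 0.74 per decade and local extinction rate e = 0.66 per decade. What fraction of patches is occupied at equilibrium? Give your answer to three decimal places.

0.529

At equilibrium the propagule rain into empty patches balances local extinction: m(1−p*) = e·p*.
p* = m/(m+e) = 0.74/(0.74+0.66) = 0.74/1.4000 = 0.5286.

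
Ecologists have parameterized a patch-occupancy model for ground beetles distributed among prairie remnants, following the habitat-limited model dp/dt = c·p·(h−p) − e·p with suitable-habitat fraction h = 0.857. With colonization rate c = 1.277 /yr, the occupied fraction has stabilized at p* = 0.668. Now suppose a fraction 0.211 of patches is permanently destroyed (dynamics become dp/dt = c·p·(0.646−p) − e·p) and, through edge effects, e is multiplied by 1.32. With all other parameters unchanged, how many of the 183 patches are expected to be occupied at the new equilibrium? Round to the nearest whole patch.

73

Balance c(h−p*) = e gives e = 1.277×(0.857 − 0.66800) = 0.24135.
New p* = 0.646 − e/c = 0.646 − 0.31858/1.27700 = 0.39652.
Expected occupied = 183 × 0.39652 = 72.56 ≈ 73.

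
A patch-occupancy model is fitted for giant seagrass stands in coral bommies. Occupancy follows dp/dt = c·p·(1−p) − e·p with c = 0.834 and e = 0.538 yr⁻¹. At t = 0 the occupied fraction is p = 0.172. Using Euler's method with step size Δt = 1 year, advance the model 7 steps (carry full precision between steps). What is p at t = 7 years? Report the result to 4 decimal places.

0.3180

Update rule: p ← p + [c·p·(1−p) − e·p]·Δt with Δt = 1.
  1  |  dp/dt·Δt = +0.026239  |  p_1 = 0.198239
  2  |  dp/dt·Δt = +0.025904  |  p_2 = 0.224143
  3  |  dp/dt·Δt = +0.024446  |  p_3 = 0.248589
  4  |  dp/dt·Δt = +0.022044  |  p_4 = 0.270633
  5  |  dp/dt·Δt = +0.019023  |  p_5 = 0.289656
  6  |  dp/dt·Δt = +0.015765  |  p_6 = 0.305421
  7  |  dp/dt·Δt = +0.012607  |  p_7 = 0.318029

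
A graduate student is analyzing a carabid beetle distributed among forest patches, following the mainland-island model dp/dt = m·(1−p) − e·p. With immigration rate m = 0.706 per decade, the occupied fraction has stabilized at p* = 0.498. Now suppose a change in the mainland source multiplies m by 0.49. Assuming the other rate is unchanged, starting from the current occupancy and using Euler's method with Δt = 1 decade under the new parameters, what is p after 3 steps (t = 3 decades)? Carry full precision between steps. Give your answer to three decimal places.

0.327

Balance m(1−p*) = e·p* gives e = m(1−p*)/p* = 0.706×0.50200/0.49800 = 0.71167.
Starting from p₀ = 0.49800; update p ← p + (dp/dt)·Δt with the new parameters.
  1  |  dp/dt·Δt = -0.180750  |  p_1 = 0.317250
  2  |  dp/dt·Δt = +0.010413  |  p_2 = 0.327663
  3  |  dp/dt·Δt = -0.000600  |  p_3 = 0.327063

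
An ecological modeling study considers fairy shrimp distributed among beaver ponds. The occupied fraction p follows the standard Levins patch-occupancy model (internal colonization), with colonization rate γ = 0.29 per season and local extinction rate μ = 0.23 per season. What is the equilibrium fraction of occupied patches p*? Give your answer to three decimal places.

0.207

Setting dp/dt = 0 and dividing through by p* gives γ·(1−p*) = μ.
So p* = 1 − μ/γ = 1 − 0.23/0.29 = 1 − 0.7931 = 0.2069.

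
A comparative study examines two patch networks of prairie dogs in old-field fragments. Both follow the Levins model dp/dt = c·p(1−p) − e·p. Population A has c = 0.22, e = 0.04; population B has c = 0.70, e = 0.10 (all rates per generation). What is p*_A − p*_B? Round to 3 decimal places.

A: p*_A = 1 − 0.04/0.22 = 0.8182.
B: p*_B = 1 − 0.10/0.70 = 0.8571.
p*_A − p*_B = 0.8182 − 0.8571 = -0.0390.

-0.039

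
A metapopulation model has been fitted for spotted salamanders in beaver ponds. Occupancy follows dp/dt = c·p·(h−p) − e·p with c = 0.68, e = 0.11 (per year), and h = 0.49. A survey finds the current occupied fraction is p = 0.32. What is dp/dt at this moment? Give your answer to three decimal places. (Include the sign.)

Colonization term: c·p·(h−p) = 0.68×0.32×0.1700 = 0.03699.
Extinction term: e·p = 0.03520.
dp/dt = 0.03699 − 0.03520 = 0.00179.

0.002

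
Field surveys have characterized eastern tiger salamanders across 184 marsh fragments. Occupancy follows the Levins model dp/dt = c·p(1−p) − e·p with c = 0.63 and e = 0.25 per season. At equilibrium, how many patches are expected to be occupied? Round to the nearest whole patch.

p* = 1 − e/c = 1 − 0.25/0.63 = 0.6032.
Expected occupied patches = N × p* = 184 × 0.6032 = 110.98 ≈ 111.

111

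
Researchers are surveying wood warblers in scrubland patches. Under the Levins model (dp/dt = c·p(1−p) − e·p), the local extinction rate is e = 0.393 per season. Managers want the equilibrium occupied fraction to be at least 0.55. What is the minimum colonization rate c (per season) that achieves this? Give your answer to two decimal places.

p* = 1 − e/c ≥ 0.55 requires e/c ≤ 0.4500, i.e. c ≥ e/0.4500.
c_min = 0.393/0.4500 = 0.8733.

0.87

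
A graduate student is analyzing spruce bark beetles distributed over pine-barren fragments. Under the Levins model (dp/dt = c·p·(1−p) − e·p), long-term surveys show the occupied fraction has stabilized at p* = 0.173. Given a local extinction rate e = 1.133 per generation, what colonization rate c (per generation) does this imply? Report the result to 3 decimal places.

At equilibrium c(1−p*) = e, so c = e/(1−p*).
c = 1.133/(1 − 0.173) = 1.133/0.8270 = 1.3700.

1.370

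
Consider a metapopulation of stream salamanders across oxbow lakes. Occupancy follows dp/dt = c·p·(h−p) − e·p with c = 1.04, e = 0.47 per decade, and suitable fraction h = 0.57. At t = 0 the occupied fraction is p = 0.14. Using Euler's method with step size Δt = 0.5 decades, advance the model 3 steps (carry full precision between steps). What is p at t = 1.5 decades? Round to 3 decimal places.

0.136

Update rule: p ← p + [c·p·(h−p) − e·p]·Δt with Δt = 0.5.
t = 0.5: p = 0.14000 + (-0.00160) = 0.13840
t = 1: p = 0.13840 + (-0.00146) = 0.13694
t = 1.5: p = 0.13694 + (-0.00134) = 0.13560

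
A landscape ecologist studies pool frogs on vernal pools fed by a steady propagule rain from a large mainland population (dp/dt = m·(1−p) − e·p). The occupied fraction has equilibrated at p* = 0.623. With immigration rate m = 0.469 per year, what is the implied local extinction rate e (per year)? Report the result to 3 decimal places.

0.284

At equilibrium m(1−p*) = e·p*, so e = m(1−p*)/p*.
e = 0.469 × 0.3770 / 0.623 = 0.2838.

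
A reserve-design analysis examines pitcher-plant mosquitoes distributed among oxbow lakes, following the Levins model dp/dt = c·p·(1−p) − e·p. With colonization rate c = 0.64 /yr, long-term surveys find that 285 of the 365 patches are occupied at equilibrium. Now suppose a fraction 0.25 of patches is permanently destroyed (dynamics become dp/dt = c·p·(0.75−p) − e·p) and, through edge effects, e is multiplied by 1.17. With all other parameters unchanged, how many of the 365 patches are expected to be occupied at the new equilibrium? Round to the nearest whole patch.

Observed p* = 285/365 = 0.78082.
Balance c(1−p*) = e gives e = 0.64×(1 − 0.78082) = 0.14028.
New p* = 0.75 − e/c = 0.75 − 0.16413/0.64000 = 0.49355.
Expected occupied = 365 × 0.49355 = 180.15 ≈ 180.

180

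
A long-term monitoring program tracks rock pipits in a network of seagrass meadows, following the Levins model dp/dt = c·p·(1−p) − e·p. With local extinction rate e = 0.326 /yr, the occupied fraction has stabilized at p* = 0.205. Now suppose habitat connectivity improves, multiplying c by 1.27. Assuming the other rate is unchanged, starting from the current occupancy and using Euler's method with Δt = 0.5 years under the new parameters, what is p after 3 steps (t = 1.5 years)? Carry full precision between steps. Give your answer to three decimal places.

0.232

Balance c(1−p*) = e gives c = e/(1 − 0.20500) = 0.326/0.79500 = 0.41006.
Starting from p₀ = 0.20500; update p ← p + (dp/dt)·Δt with the new parameters.
step 1: Δp = +0.00902, p = 0.21402
step 2: Δp = +0.00892, p = 0.22294
step 3: Δp = +0.00877, p = 0.23171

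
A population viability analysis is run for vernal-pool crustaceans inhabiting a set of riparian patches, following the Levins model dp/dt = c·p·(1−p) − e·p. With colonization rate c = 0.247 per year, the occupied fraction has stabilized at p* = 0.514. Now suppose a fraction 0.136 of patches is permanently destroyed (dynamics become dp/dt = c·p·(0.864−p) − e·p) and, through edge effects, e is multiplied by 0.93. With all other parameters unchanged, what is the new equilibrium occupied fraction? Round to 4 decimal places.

Balance c(1−p*) = e gives e = 0.247×(1 − 0.51400) = 0.12004.
New p* = 0.864 − e/c = 0.864 − 0.11164/0.24700 = 0.41202.

0.4120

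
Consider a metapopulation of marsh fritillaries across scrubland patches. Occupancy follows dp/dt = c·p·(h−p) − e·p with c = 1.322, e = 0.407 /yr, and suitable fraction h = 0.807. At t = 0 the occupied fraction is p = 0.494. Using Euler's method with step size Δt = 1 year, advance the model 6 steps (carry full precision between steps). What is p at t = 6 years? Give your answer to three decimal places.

Update rule: p ← p + [c·p·(h−p) − e·p]·Δt with Δt = 1.
t = 1: p = 0.49400 + (+0.00335) = 0.49735
t = 2: p = 0.49735 + (+0.00117) = 0.49852
t = 3: p = 0.49852 + (+0.00040) = 0.49893
t = 4: p = 0.49893 + (+0.00014) = 0.49906
t = 5: p = 0.49906 + (+0.00005) = 0.49911
t = 6: p = 0.49911 + (+0.00002) = 0.49912

0.499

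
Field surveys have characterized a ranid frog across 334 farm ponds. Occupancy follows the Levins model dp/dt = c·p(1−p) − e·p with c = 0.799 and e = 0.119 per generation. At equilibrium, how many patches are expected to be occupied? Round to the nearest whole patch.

p* = 1 − e/c = 1 − 0.119/0.799 = 0.8511.
Expected occupied patches = N × p* = 334 × 0.8511 = 284.26 ≈ 284.

284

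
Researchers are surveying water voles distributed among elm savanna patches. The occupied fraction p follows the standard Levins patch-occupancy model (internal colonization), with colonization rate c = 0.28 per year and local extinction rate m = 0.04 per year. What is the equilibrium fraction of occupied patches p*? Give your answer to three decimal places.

0.857

At equilibrium, colonization balances extinction: c·p*·(1−p*) = m·p*.
So p* = 1 − m/c = 1 − 0.04/0.28 = 1 − 0.1429 = 0.8571.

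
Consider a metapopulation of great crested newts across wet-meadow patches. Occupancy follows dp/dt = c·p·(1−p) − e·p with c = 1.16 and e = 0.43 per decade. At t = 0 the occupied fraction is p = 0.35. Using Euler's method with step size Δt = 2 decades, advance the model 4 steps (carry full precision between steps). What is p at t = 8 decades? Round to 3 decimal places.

Update rule: p ← p + [c·p·(1−p) − e·p]·Δt with Δt = 2.
t = 2: p = 0.35000 + (+0.22680) = 0.57680
t = 4: p = 0.57680 + (+0.07027) = 0.64707
t = 6: p = 0.64707 + (-0.02666) = 0.62041
t = 8: p = 0.62041 + (+0.01281) = 0.63322

0.633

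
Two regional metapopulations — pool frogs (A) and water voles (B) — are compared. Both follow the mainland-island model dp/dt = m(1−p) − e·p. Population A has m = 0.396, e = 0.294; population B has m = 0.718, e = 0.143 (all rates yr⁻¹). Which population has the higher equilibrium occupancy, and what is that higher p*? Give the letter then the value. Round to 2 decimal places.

A: p*_A = m/(m+e) = 0.396/0.6900 = 0.5739.
B: p*_B = 0.718/0.8610 = 0.8339.
B is higher at 0.8339.

B, 0.83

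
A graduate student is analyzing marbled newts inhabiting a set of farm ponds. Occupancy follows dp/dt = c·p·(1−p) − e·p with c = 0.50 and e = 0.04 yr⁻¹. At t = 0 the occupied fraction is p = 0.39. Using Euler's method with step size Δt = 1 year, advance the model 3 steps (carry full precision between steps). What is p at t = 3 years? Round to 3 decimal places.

0.695

Update rule: p ← p + [c·p·(1−p) − e·p]·Δt with Δt = 1.
t = 1: p = 0.39000 + (+0.10335) = 0.49335
t = 2: p = 0.49335 + (+0.10524) = 0.59859
t = 3: p = 0.59859 + (+0.09620) = 0.69479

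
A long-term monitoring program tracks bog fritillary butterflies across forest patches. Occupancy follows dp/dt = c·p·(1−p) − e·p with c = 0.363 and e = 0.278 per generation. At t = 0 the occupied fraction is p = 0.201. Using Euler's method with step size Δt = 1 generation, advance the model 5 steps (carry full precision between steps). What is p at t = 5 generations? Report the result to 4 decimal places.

0.2117

Update rule: p ← p + [c·p·(1−p) − e·p]·Δt with Δt = 1.
t = 1: p = 0.20100 + (+0.00242) = 0.20342
t = 2: p = 0.20342 + (+0.00227) = 0.20569
t = 3: p = 0.20569 + (+0.00213) = 0.20782
t = 4: p = 0.20782 + (+0.00199) = 0.20980
t = 5: p = 0.20980 + (+0.00186) = 0.21166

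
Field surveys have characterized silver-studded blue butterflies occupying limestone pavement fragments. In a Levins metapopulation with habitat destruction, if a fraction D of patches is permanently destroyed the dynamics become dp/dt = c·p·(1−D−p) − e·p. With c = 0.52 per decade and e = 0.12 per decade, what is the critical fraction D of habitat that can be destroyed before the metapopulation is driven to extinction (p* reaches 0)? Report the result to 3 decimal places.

The nontrivial equilibrium is p* = (1−D) − e/c; extinction occurs when this hits zero.
So D_crit = 1 − e/c = 1 − 0.12/0.52 = 1 − 0.2308 = 0.7692.
This equals the undisturbed p*, a classic result of Lande's extension.

0.769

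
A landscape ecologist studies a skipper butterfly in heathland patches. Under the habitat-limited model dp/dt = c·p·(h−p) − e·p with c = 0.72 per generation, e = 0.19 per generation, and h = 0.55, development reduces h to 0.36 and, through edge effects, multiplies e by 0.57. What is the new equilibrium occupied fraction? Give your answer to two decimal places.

Before: p* = h − e/c = 0.55 − 0.19/0.72 = 0.55 − 0.2639 = 0.2861.
After: c = 0.72, e = 0.1083, h = 0.36; p* = 0.36 − 0.1083/0.72 = 0.2096.

0.21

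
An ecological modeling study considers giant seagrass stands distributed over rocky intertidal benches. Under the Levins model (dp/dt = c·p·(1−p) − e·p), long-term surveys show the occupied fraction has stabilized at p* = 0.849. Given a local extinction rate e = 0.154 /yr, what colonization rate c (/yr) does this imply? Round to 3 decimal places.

1.020

At equilibrium c(1−p*) = e, so c = e/(1−p*).
c = 0.154/(1 − 0.849) = 0.154/0.1510 = 1.0199.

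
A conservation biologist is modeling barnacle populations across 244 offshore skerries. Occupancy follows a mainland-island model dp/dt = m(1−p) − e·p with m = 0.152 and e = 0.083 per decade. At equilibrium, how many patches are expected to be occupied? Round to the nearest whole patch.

p* = m/(m+e) = 0.152/0.2350 = 0.6468.
Expected occupied patches = N × p* = 244 × 0.6468 = 157.82 ≈ 158.

158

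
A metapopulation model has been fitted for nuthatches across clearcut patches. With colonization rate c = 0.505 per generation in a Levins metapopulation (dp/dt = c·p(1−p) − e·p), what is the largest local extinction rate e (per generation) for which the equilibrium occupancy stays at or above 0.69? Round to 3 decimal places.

0.157

1 − e/c ≥ 0.69 ⇒ e ≤ c(1 − 0.69) = 0.505 × 0.3100.
e_max = 0.1566.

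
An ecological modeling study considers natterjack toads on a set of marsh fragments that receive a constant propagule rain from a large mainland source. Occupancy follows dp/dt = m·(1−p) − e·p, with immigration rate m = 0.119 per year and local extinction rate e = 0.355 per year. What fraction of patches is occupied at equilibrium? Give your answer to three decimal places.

0.251

At equilibrium the propagule rain into empty patches balances local extinction: m(1−p*) = e·p*.
p* = m/(m+e) = 0.119/(0.119+0.355) = 0.119/0.4740 = 0.2511.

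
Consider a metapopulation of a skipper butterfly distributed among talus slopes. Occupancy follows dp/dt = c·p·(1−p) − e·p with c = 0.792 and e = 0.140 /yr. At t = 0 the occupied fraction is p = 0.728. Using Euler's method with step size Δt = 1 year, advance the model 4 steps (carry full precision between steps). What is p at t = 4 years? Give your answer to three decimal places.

0.821

Update rule: p ← p + [c·p·(1−p) − e·p]·Δt with Δt = 1.
p: 0.72800 → 0.78291  (Δp = +0.05491)
p: 0.78291 → 0.80791  (Δp = +0.02500)
p: 0.80791 → 0.81771  (Δp = +0.00980)
p: 0.81771 → 0.82129  (Δp = +0.00357)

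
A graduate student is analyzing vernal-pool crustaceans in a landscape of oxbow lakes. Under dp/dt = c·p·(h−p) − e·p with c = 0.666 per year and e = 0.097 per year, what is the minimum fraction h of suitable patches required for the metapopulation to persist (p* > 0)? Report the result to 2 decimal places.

0.15

p* = h − e/c is positive only when h > e/c.
h_min = e/c = 0.097/0.666 = 0.1456.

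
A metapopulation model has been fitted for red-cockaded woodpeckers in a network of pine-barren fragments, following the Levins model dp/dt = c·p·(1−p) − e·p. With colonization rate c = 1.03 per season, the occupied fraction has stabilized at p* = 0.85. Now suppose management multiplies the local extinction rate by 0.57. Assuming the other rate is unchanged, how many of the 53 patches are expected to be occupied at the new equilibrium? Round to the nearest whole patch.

48

Balance c(1−p*) = e gives e = 1.03×(1 − 0.85000) = 0.15450.
New p* = 1 − e/c = 1 − 0.08806/1.03000 = 0.91450.
Expected occupied = 53 × 0.91450 = 48.47 ≈ 48.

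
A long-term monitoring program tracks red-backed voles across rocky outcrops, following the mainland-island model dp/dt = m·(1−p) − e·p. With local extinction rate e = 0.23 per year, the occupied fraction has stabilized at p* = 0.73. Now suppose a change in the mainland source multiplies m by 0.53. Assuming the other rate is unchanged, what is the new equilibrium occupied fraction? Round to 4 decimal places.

0.5890

Balance m(1−p*) = e·p* gives m = e·p*/(1−p*) = 0.23×0.73000/0.27000 = 0.62185.
New p* = m/(m+e) = 0.32958/(0.32958+0.23000) = 0.58898.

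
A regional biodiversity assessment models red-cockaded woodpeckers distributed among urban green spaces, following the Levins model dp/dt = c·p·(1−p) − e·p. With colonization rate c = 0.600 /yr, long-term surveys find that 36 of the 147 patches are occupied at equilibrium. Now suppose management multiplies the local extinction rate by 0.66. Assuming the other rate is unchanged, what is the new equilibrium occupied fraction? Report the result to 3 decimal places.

Observed p* = 36/147 = 0.24490.
Balance c(1−p*) = e gives e = 0.600×(1 − 0.24490) = 0.45306.
New p* = 1 − e/c = 1 − 0.29902/0.60000 = 0.50163.

0.502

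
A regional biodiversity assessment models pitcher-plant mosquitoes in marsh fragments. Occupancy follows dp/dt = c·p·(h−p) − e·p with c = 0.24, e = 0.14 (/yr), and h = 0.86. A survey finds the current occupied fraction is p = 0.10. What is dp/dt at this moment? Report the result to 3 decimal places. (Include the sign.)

Colonization term: c·p·(h−p) = 0.24×0.10×0.7600 = 0.01824.
Extinction term: e·p = 0.01400.
dp/dt = 0.01824 − 0.01400 = 0.00424.

0.004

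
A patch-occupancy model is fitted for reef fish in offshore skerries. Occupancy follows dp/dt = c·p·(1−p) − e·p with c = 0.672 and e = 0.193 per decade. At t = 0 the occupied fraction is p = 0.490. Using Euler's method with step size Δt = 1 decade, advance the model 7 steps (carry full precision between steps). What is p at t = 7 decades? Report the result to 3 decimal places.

Update rule: p ← p + [c·p·(1−p) − e·p]·Δt with Δt = 1.
t = 1: p = 0.49000 + (+0.07336) = 0.56336
t = 2: p = 0.56336 + (+0.05657) = 0.61994
t = 3: p = 0.61994 + (+0.03869) = 0.65862
t = 4: p = 0.65862 + (+0.02398) = 0.68260
t = 5: p = 0.68260 + (+0.01385) = 0.69645
t = 6: p = 0.69645 + (+0.00765) = 0.70410
t = 7: p = 0.70410 + (+0.00411) = 0.70822

0.708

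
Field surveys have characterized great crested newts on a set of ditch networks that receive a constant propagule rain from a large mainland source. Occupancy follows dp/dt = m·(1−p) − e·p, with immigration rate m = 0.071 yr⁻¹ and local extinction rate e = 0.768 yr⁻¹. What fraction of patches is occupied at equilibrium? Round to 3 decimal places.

0.085

Setting dp/dt = 0: m − m·p* = e·p*, so m = (m+e)·p*.
p* = m/(m+e) = 0.071/(0.071+0.768) = 0.071/0.8390 = 0.0846.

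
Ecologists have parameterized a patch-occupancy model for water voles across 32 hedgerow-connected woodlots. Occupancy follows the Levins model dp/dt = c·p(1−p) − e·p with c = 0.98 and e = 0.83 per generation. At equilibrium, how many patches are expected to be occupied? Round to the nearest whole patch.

p* = 1 − e/c = 1 − 0.83/0.98 = 0.1531.
Expected occupied patches = N × p* = 32 × 0.1531 = 4.90 ≈ 5.

5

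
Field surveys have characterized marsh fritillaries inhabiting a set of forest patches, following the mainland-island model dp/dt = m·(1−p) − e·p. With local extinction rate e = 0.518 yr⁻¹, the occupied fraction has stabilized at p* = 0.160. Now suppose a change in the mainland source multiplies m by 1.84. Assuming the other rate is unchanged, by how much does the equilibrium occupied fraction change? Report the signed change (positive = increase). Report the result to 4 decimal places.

0.0995

Balance m(1−p*) = e·p* gives m = e·p*/(1−p*) = 0.518×0.16000/0.84000 = 0.09867.
New p* = m/(m+e) = 0.18155/(0.18155+0.51800) = 0.25952.
Δp* = 0.25952 − 0.16000 = +0.09952.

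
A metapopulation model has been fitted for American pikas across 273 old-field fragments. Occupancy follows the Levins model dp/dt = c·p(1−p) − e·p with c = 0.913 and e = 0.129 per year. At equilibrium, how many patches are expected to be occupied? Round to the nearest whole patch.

234

p* = 1 − e/c = 1 − 0.129/0.913 = 0.8587.
Expected occupied patches = N × p* = 273 × 0.8587 = 234.43 ≈ 234.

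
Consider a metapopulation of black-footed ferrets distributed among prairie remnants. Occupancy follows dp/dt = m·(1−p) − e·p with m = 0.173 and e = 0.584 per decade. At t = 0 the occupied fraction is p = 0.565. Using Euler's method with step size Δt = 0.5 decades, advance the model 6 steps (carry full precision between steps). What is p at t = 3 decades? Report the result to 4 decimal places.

0.2479

Update rule: p ← p + [m·(1−p) − e·p]·Δt with Δt = 0.5.
step 1: Δp = -0.12735, p = 0.43765
step 2: Δp = -0.07915, p = 0.35850
step 3: Δp = -0.04919, p = 0.30931
step 4: Δp = -0.03057, p = 0.27873
step 5: Δp = -0.01900, p = 0.25973
step 6: Δp = -0.01181, p = 0.24792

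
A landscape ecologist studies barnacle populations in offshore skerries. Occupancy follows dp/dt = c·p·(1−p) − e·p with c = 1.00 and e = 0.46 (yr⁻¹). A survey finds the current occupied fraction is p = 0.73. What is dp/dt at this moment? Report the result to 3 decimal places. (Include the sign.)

-0.139

Colonization term: c·p·(1−p) = 1.00×0.73×0.2700 = 0.19710.
Extinction term: e·p = 0.33580.
dp/dt = 0.19710 − 0.33580 = -0.13870.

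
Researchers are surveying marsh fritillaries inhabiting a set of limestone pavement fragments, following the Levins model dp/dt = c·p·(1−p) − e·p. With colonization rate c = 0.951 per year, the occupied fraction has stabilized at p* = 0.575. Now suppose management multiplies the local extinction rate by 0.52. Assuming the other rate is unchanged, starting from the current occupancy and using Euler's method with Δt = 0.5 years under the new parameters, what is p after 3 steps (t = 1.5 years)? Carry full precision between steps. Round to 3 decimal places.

0.709

Balance c(1−p*) = e gives e = 0.951×(1 − 0.57500) = 0.40418.
Starting from p₀ = 0.57500; update p ← p + (dp/dt)·Δt with the new parameters.
  1  |  dp/dt·Δt = +0.055776  |  p_1 = 0.630776
  2  |  dp/dt·Δt = +0.044457  |  p_2 = 0.675234
  3  |  dp/dt·Δt = +0.033317  |  p_3 = 0.708550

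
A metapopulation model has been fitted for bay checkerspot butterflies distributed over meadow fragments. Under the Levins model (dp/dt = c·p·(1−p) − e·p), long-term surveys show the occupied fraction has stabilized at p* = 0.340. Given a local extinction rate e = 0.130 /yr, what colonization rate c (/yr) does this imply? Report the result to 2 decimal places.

At equilibrium c(1−p*) = e, so c = e/(1−p*).
c = 0.130/(1 − 0.340) = 0.130/0.6600 = 0.1970.

0.20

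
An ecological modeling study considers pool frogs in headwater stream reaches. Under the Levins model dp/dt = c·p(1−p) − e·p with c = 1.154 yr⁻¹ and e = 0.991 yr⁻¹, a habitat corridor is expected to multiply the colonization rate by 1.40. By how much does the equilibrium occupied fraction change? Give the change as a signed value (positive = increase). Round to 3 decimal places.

0.245

Before: p* = 1 − 0.991/1.154 = 0.1412.
After the change, c = 1.6156, e = 0.991, so p* = 1 − 0.991/1.6156 = 0.3866.
Δp* = 0.3866 − 0.1412 = +0.2454.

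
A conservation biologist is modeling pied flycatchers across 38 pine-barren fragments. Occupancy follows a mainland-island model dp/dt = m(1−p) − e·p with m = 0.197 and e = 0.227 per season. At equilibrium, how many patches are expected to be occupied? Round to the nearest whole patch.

18

p* = m/(m+e) = 0.197/0.4240 = 0.4646.
Expected occupied patches = N × p* = 38 × 0.4646 = 17.66 ≈ 18.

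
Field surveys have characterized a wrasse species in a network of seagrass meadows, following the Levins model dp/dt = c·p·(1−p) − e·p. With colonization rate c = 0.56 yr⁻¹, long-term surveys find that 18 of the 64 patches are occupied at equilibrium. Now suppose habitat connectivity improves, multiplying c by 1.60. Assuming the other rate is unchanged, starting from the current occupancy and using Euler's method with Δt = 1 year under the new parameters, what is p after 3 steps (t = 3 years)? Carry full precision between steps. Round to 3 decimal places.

0.463

Observed p* = 18/64 = 0.28125.
Balance c(1−p*) = e gives e = 0.56×(1 − 0.28125) = 0.40250.
Starting from p₀ = 0.28125; update p ← p + (dp/dt)·Δt with the new parameters.
p: 0.28125 → 0.34917  (Δp = +0.06792)
p: 0.34917 → 0.41225  (Δp = +0.06308)
p: 0.41225 → 0.46342  (Δp = +0.05117)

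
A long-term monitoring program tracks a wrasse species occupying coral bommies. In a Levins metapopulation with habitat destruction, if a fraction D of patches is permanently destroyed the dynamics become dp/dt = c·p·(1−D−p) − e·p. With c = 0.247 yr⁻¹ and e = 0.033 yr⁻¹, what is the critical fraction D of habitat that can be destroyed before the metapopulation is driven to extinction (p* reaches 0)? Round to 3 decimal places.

0.866

The nontrivial equilibrium is p* = (1−D) − e/c; extinction occurs when this hits zero.
So D_crit = 1 − e/c = 1 − 0.033/0.247 = 1 − 0.1336 = 0.8664.
This equals the undisturbed p*, a classic result of Lande's extension.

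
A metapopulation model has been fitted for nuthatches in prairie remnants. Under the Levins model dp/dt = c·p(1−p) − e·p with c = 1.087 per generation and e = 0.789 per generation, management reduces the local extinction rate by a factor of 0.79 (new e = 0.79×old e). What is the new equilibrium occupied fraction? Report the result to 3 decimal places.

0.427

Before: p* = 1 − 0.789/1.087 = 0.2741.
After the change, c = 1.087, e = 0.62331, so p* = 1 − 0.62331/1.087 = 0.4266.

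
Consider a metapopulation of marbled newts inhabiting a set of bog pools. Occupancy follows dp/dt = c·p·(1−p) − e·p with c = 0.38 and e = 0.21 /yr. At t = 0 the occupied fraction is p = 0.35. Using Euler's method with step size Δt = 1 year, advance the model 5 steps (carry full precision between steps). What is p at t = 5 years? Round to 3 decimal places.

Update rule: p ← p + [c·p·(1−p) − e·p]·Δt with Δt = 1.
p: 0.35000 → 0.36295  (Δp = +0.01295)
p: 0.36295 → 0.37459  (Δp = +0.01164)
p: 0.37459 → 0.38495  (Δp = +0.01036)
p: 0.38495 → 0.39408  (Δp = +0.00913)
p: 0.39408 → 0.40206  (Δp = +0.00798)

0.402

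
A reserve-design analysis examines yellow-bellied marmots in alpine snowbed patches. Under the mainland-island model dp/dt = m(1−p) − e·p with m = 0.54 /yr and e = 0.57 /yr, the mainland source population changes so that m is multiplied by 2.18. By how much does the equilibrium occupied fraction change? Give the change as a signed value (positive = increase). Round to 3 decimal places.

0.187

Before: p* = 0.54/(0.54+0.57) = 0.4865.
After: m = 1.1772, e = 0.57; p* = 1.1772/1.7472 = 0.6738.
Δp* = 0.6738 − 0.4865 = +0.1873.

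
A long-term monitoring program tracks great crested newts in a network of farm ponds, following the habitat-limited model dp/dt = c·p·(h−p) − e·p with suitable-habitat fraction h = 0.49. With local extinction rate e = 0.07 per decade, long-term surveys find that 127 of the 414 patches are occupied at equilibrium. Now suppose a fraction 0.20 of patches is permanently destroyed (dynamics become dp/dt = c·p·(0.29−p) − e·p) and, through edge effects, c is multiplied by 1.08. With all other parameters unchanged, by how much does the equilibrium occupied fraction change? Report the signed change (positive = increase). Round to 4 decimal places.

Observed p* = 127/414 = 0.30676.
Balance c(h−p*) = e gives c = e/(0.49 − 0.30676) = 0.07/0.18324 = 0.38201.
New p* = 0.29 − e/c = 0.29 − 0.07000/0.41257 = 0.12033.
Δp* = 0.12033 − 0.30676 = -0.18643.

-0.1864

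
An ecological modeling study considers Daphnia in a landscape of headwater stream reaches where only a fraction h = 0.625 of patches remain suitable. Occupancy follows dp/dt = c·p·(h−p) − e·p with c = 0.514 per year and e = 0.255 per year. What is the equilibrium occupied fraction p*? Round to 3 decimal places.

Setting dp/dt = 0 and dividing by p* gives c·(h−p*) = e.
So p* = h − e/c = 0.625 − 0.255/0.514 = 0.625 − 0.4961 = 0.1289.

0.129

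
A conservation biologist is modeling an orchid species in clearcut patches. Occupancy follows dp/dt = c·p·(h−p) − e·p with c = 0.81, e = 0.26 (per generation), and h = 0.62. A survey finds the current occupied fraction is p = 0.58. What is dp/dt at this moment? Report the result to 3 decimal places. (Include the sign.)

-0.132

Colonization term: c·p·(h−p) = 0.81×0.58×0.0400 = 0.01879.
Extinction term: e·p = 0.15080.
dp/dt = 0.01879 − 0.15080 = -0.13201.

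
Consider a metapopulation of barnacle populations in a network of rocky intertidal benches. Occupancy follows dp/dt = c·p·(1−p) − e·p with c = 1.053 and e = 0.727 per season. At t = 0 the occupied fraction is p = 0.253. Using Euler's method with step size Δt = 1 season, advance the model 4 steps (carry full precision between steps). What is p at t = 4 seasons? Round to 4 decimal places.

Update rule: p ← p + [c·p·(1−p) − e·p]·Δt with Δt = 1.
step 1: Δp = +0.01508, p = 0.26808
step 2: Δp = +0.01172, p = 0.27980
step 3: Δp = +0.00878, p = 0.28857
step 4: Δp = +0.00639, p = 0.29496

0.2950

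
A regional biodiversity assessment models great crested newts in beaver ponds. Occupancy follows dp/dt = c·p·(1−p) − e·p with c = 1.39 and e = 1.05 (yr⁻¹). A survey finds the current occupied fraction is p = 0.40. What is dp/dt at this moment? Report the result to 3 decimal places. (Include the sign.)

Colonization term: c·p·(1−p) = 1.39×0.40×0.6000 = 0.33360.
Extinction term: e·p = 0.42000.
dp/dt = 0.33360 − 0.42000 = -0.08640.

-0.086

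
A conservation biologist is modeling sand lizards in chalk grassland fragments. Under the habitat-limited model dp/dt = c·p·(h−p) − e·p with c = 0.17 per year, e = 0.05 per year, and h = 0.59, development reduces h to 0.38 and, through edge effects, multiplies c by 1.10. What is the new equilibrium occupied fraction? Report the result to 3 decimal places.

Before: p* = h − e/c = 0.59 − 0.05/0.17 = 0.59 − 0.2941 = 0.2959.
After: c = 0.187, e = 0.05, h = 0.38; p* = 0.38 − 0.05/0.187 = 0.1126.

0.113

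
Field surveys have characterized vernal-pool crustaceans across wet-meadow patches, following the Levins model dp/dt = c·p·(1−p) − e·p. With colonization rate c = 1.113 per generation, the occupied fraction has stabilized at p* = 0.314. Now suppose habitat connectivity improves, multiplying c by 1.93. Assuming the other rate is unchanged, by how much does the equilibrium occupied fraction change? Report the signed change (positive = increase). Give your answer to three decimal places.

Balance c(1−p*) = e gives e = 1.113×(1 − 0.31400) = 0.76352.
New p* = 1 − e/c = 1 − 0.76352/2.14809 = 0.64456.
Δp* = 0.64456 − 0.31400 = +0.33056.

0.331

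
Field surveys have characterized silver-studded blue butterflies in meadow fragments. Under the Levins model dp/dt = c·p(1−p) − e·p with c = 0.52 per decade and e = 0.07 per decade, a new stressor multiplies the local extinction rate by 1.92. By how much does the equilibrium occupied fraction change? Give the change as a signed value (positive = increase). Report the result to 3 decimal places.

-0.124

Before: p* = 1 − 0.07/0.52 = 0.8654.
After the change, c = 0.52, e = 0.1344, so p* = 1 − 0.1344/0.52 = 0.7415.
Δp* = 0.7415 − 0.8654 = -0.1238.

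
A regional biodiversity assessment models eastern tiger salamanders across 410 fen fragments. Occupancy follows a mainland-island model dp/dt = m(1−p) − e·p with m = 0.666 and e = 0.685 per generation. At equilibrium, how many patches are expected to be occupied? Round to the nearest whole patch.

202

p* = m/(m+e) = 0.666/1.3510 = 0.4930.
Expected occupied patches = N × p* = 410 × 0.4930 = 202.12 ≈ 202.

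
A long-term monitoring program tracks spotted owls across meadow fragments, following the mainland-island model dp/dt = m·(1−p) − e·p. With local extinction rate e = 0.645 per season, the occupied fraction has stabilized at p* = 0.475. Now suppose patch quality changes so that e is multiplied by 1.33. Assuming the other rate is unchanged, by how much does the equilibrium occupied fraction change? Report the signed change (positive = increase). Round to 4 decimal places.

Balance m(1−p*) = e·p* gives m = e·p*/(1−p*) = 0.645×0.47500/0.52500 = 0.58357.
New p* = m/(m+e) = 0.58357/(0.58357+0.85785) = 0.40486.
Δp* = 0.40486 − 0.47500 = -0.07014.

-0.0701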